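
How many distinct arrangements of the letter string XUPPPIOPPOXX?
12! / (5! × 2! × 3! × 1! × 1!) = 332640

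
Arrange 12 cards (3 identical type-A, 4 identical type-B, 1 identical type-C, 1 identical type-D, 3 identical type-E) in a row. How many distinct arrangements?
12! / (3! × 4! × 1! × 1! × 3!) = 554400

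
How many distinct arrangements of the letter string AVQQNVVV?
8! / (1! × 2! × 1! × 4!) = 840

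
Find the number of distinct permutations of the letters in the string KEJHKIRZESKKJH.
14! / (2! × 4! × 2! × 1! × 1! × 1! × 2! × 1!) = 454053600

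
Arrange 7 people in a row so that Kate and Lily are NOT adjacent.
Total - adjacent = 7! - (7-1)!×2 = 5040 - 1440 = 3600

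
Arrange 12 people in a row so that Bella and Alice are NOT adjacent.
Total - adjacent = 12! - (12-1)!×2 = 479001600 - 79833600 = 399168000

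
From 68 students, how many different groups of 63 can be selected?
C(68,63) = 68!/(63!×5!) = 10424128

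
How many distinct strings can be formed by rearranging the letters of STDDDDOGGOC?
11! / (1! × 4! × 2! × 2! × 1! × 1!) = 415800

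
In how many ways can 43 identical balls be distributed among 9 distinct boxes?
C(43+9-1, 9-1) = C(51, 8) = 636763050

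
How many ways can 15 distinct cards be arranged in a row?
15! = 1307674368000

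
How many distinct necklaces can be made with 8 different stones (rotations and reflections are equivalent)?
(8-1)!/2 = 5040/2 = 2520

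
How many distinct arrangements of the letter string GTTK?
4! / (1! × 1! × 2!) = 12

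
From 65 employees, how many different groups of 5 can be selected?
C(65,5) = 65!/(5!×60!) = 8259888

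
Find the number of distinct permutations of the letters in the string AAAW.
4! / (3! × 1!) = 4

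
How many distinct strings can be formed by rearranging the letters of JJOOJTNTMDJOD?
13! / (1! × 4! × 2! × 2! × 3! × 1!) = 10810800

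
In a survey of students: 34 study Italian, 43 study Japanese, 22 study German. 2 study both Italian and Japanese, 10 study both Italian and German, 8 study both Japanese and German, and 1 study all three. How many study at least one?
|A∪B∪C| = 34+43+22-2-10-8+1 = 80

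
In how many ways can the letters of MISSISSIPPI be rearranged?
11! / (1! × 4! × 4! × 2!) = 34650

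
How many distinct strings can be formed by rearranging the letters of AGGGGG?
6! / (1! × 5!) = 6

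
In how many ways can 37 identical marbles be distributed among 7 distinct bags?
C(37+7-1, 7-1) = C(43, 6) = 6096454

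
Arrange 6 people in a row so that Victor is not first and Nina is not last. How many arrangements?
By inclusion-exclusion: 6! - 2×(6-1)! + (6-2)! = 720 - 240 + 24 = 504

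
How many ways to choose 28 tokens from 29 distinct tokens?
C(29,28) = 29!/(28!×1!) = 29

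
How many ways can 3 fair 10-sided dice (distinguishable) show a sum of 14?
Coefficient of x^14 in (x + x² + ... + x^10)^3. By inclusion-exclusion on dice exceeding 10: Σ_j (-1)^j C(3,j)·C(14-1-10j, 2) = C(3,0)·C(13,2) - C(3,1)·C(3,2) = 1·78 - 3·3 = 69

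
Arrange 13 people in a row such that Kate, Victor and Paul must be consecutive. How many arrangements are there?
Treat the 3 as one block: (13-3+1)! × 3! = 39916800 × 6 = 239500800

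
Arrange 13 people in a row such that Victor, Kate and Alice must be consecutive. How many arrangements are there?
Treat the 3 as one block: (13-3+1)! × 3! = 39916800 × 6 = 239500800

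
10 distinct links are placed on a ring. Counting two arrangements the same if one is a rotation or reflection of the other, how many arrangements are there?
(10-1)!/2 = 362880/2 = 181440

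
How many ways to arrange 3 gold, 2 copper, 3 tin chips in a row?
8! / (3! × 2! × 3!) = 560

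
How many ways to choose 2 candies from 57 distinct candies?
C(57,2) = 57!/(2!×55!) = 1596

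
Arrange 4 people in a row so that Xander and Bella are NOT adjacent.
Total - adjacent = 4! - (4-1)!×2 = 24 - 12 = 12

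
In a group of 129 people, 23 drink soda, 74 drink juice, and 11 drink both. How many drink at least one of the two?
|A∪B| = |A| + |B| - |A∩B| = 23 + 74 - 11 = 86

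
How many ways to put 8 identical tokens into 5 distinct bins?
C(8+5-1, 5-1) = C(12, 4) = 495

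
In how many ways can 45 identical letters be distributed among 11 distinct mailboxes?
C(45+11-1, 11-1) = C(55, 10) = 29248649430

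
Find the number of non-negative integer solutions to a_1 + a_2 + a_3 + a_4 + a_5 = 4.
C(4+5-1, 5-1) = C(8, 4) = 70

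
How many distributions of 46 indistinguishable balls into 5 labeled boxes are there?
C(46+5-1, 5-1) = C(50, 4) = 230300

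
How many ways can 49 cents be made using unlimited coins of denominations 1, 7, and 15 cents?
Coefficient of x^49 in 1/(1-x^1) · 1/(1-x^7) · 1/(1-x^15). Case on j = number of 15-cent coins (j = 0..3); remainder r = 49 - 15j is made from {1,7} in ⌊r/7⌋+1 ways. r = 49, 34, 19, 4 → 8 + 5 + 3 + 1 = 17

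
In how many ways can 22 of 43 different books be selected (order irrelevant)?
C(43,22) = 43!/(22!×21!) = 1052049481860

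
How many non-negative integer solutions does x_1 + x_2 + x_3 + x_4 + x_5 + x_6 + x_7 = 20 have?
C(20+7-1, 7-1) = C(26, 6) = 230230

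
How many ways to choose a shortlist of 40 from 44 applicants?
C(44,40) = 44!/(40!×4!) = 135751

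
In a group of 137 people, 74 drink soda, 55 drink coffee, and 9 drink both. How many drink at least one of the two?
|A∪B| = |A| + |B| - |A∩B| = 74 + 55 - 9 = 120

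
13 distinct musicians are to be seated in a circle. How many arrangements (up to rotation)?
Circular: fix one position, arrange the rest. (13-1)! = 479001600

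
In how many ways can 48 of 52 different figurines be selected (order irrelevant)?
C(52,48) = 52!/(48!×4!) = 270725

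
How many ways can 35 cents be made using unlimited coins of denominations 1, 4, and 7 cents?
Coefficient of x^35 in 1/(1-x^1) · 1/(1-x^4) · 1/(1-x^7). Case on j = number of 7-cent coins (j = 0..5); remainder r = 35 - 7j is made from {1,4} in ⌊r/4⌋+1 ways. r = 35, 28, 21, 14, 7, 0 → 9 + 8 + 6 + 4 + 2 + 1 = 30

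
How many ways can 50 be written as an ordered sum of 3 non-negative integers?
C(50+3-1, 3-1) = C(52, 2) = 1326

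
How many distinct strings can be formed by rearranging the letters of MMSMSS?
6! / (3! × 3!) = 20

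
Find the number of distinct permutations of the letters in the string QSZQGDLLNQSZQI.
14! / (1! × 2! × 2! × 2! × 1! × 4! × 1! × 1!) = 454053600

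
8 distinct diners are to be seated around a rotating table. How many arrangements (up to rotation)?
Circular: fix one position, arrange the rest. (8-1)! = 5040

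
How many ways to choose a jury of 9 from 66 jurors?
C(66,9) = 66!/(9!×57!) = 37014131440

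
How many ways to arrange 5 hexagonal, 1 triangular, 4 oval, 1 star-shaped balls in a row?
11! / (5! × 1! × 4! × 1!) = 13860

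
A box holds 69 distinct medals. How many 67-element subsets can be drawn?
C(69,67) = 69!/(67!×2!) = 2346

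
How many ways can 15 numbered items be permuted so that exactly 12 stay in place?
Choose the 12 fixed points C(15,12) = 455, derange the rest: !3 = Σ_{j=0}^{3} (-1)^j·3!/j! = 6 - 6 + 3 - 1 = 2. Product = 455 × 2 = 910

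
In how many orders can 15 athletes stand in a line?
15! = 1307674368000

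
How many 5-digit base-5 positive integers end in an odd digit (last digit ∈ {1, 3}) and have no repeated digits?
Last∈{1,3}. Last=0: 0. Last nonzero: 2×3×P(3,3) = 36. Total = 36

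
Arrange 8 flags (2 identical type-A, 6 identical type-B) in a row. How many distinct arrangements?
8! / (2! × 6!) = 28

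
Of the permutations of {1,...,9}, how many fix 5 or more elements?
Exactly j fixed points: C(9,j)·!(9-j); sum over j ≥ 5 (derangement numbers via !m = (m-1)·(!(m-1) + !(m-2)): !0..!4 = 1, 0, 1, 2, 9). Σ_{j=5}^{9} C(9,j)·!(9-j) = C(9,5)·!4 + C(9,6)·!3 + C(9,7)·!2 + C(9,8)·!1 + C(9,9)·!0 = 126·9 + 84·2 + 36·1 + 9·0 + 1·1 = 1339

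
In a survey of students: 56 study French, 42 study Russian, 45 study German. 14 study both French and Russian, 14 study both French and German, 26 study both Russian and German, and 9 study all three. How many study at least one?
|A∪B∪C| = 56+42+45-14-14-26+9 = 98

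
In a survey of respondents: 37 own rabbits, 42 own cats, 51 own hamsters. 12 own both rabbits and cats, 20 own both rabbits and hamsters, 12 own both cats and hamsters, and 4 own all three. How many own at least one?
|A∪B∪C| = 37+42+51-12-20-12+4 = 90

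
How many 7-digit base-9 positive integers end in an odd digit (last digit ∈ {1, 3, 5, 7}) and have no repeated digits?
Last∈{1,3,5,7}. Last=0: 0. Last nonzero: 4×7×P(7,5) = 70560. Total = 70560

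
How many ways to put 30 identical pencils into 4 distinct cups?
C(30+4-1, 4-1) = C(33, 3) = 5456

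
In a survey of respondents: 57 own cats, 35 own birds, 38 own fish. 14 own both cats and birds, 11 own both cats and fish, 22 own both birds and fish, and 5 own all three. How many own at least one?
|A∪B∪C| = 57+35+38-14-11-22+5 = 88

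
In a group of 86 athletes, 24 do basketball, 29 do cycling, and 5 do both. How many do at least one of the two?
|A∪B| = |A| + |B| - |A∩B| = 24 + 29 - 5 = 48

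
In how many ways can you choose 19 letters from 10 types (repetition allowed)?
C(19+10-1, 10-1) = C(28, 9) = 6906900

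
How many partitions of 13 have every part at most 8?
Let r_j(i) = number of partitions of i into parts ≤ j, for i = 0..13. r_1(i) = 1 for all i; r_j(i) = r_{j-1}(i) + r_j(i-j). Rows j = 2..8: ≤2: 1 1 2 2 3 3 4 4 5 5 6 6 7 7; ≤3: 1 1 2 3 4 5 7 8 10 12 14 16 19 21; ≤4: 1 1 2 3 5 6 9 11 15 18 23 27 34 39; ≤5: 1 1 2 3 5 7 10 13 18 23 30 37 47 57; ≤6: 1 1 2 3 5 7 11 14 20 26 35 44 58 71; ≤7: 1 1 2 3 5 7 11 15 21 28 38 49 65 82; ≤8: 1 1 2 3 5 7 11 15 22 29 40 52 70 89. r_8(13) = 89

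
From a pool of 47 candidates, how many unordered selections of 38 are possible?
C(47,38) = 47!/(38!×9!) = 1362649145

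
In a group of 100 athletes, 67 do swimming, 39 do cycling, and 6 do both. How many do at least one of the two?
|A∪B| = |A| + |B| - |A∩B| = 67 + 39 - 6 = 100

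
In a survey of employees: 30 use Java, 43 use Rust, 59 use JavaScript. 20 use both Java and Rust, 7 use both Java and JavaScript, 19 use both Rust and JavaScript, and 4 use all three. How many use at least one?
|A∪B∪C| = 30+43+59-20-7-19+4 = 90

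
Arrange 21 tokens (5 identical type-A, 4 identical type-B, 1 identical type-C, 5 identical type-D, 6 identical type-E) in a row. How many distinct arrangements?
21! / (5! × 4! × 1! × 5! × 6!) = 205323037920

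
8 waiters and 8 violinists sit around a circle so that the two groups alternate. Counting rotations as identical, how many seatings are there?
Fix one of the waiters: (8-1)! ways for the remaining waiters, × 8! ways for the violinists = 5040 × 40320 = 203212800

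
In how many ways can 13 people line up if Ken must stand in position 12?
Fix one position: (13-1)! = 479001600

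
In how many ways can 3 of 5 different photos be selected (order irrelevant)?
C(5,3) = 5!/(3!×2!) = 10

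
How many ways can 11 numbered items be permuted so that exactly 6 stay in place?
Choose the 6 fixed points C(11,6) = 462, derange the rest: !5 = Σ_{j=0}^{5} (-1)^j·5!/j! = 120 - 120 + 60 - 20 + 5 - 1 = 44. Product = 462 × 44 = 20328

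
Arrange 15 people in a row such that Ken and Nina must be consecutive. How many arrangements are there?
Treat the 2 as one block: (15-2+1)! × 2! = 87178291200 × 2 = 174356582400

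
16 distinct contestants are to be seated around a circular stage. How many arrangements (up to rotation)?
Circular: fix one position, arrange the rest. (16-1)! = 1307674368000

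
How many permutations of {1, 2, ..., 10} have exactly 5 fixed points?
Choose the 5 fixed points C(10,5) = 252, derange the rest: !5 = Σ_{j=0}^{5} (-1)^j·5!/j! = 120 - 120 + 60 - 20 + 5 - 1 = 44. Product = 252 × 44 = 11088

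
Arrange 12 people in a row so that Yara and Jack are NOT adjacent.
Total - adjacent = 12! - (12-1)!×2 = 479001600 - 79833600 = 399168000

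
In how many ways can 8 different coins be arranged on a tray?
8! = 40320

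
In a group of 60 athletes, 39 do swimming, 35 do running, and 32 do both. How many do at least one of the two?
|A∪B| = |A| + |B| - |A∩B| = 39 + 35 - 32 = 42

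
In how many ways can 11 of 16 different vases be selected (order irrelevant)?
C(16,11) = 16!/(11!×5!) = 4368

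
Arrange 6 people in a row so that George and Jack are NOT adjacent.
Total - adjacent = 6! - (6-1)!×2 = 720 - 240 = 480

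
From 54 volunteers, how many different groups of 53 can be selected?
C(54,53) = 54!/(53!×1!) = 54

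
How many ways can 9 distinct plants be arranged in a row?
9! = 362880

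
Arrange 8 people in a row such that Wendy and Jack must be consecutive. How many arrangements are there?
Treat the 2 as one block: (8-2+1)! × 2! = 5040 × 2 = 10080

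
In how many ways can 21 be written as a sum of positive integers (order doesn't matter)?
Pentagonal recurrence p(n) = p(n-1) + p(n-2) - p(n-5) - p(n-7) + p(n-12) + p(n-15) - ... gives p(0..20) = 1, 1, 2, 3, 5, 7, 11, 15, 22, 30, 42, 56, 77, 101, 135, 176, 231, 297, 385, 490, 627. p(21) = p(20) + p(19) - p(16) - p(14) + p(9) + p(6) = 627 + 490 - 231 - 135 + 30 + 11 = 792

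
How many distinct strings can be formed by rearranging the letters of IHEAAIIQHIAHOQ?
14! / (2! × 4! × 1! × 1! × 3! × 3!) = 50450400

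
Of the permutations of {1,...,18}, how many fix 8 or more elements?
Exactly j fixed points: C(18,j)·!(18-j); sum over j ≥ 8 (derangement numbers via !m = (m-1)·(!(m-1) + !(m-2)): !0..!10 = 1, 0, 1, 2, 9, 44, 265, 1854, 14833, 133496, 1334961). Σ_{j=8}^{18} C(18,j)·!(18-j) = C(18,8)·!10 + C(18,9)·!9 + C(18,10)·!8 + C(18,11)·!7 + C(18,12)·!6 + C(18,13)·!5 + C(18,14)·!4 + C(18,15)·!3 + C(18,16)·!2 + C(18,17)·!1 + C(18,18)·!0 = 43758·1334961 + 48620·133496 + 43758·14833 + 31824·1854 + 18564·265 + 8568·44 + 3060·9 + 816·2 + 153·1 + 18·0 + 1·1 = 65619188846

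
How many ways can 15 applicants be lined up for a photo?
15! = 1307674368000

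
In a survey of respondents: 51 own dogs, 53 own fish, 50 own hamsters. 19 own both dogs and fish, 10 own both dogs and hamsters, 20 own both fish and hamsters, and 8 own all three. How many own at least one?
|A∪B∪C| = 51+53+50-19-10-20+8 = 113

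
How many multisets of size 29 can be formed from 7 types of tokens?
C(29+7-1, 7-1) = C(35, 6) = 1623160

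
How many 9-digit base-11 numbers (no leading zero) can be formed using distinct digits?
First digit: 10 choices (nonzero). Then descending: 10 × 10 × 9 × 8 × 7 × 6 × 5 × 4 × 3 = 18144000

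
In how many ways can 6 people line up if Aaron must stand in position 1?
Fix one position: (6-1)! = 120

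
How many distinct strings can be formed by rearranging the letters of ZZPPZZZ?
7! / (5! × 2!) = 21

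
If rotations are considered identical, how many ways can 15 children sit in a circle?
Circular: fix one position, arrange the rest. (15-1)! = 87178291200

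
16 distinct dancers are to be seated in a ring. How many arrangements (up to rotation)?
Circular: fix one position, arrange the rest. (16-1)! = 1307674368000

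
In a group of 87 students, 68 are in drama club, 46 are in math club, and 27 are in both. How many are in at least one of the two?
|A∪B| = |A| + |B| - |A∩B| = 68 + 46 - 27 = 87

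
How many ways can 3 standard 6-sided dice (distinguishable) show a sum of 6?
Coefficient of x^6 in (x + x² + ... + x^6)^3. By inclusion-exclusion on dice exceeding 6: Σ_j (-1)^j C(3,j)·C(6-1-6j, 2) = C(3,0)·C(5,2) = 1·10 = 10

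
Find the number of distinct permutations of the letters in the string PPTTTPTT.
8! / (3! × 5!) = 56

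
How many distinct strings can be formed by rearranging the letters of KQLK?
4! / (1! × 1! × 2!) = 12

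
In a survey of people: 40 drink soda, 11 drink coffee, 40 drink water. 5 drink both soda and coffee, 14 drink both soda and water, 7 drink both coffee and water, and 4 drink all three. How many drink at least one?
|A∪B∪C| = 40+11+40-5-14-7+4 = 69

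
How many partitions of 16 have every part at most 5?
Let r_j(i) = number of partitions of i into parts ≤ j, for i = 0..16. r_1(i) = 1 for all i; r_j(i) = r_{j-1}(i) + r_j(i-j). Rows j = 2..5: ≤2: 1 1 2 2 3 3 4 4 5 5 6 6 7 7 8 8 9; ≤3: 1 1 2 3 4 5 7 8 10 12 14 16 19 21 24 27 30; ≤4: 1 1 2 3 5 6 9 11 15 18 23 27 34 39 47 54 64; ≤5: 1 1 2 3 5 7 10 13 18 23 30 37 47 57 70 84 101. r_5(16) = 101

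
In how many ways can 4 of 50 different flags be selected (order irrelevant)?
C(50,4) = 50!/(4!×46!) = 230300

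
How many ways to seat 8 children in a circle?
Circular: fix one position, arrange the rest. (8-1)! = 5040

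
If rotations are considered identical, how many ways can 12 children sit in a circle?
Circular: fix one position, arrange the rest. (12-1)! = 39916800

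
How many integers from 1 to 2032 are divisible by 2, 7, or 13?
⌊2032/2⌋+⌊2032/7⌋+⌊2032/13⌋ - ⌊2032/14⌋-⌊2032/26⌋-⌊2032/91⌋ + ⌊2032/182⌋ = 1016+290+156 - 145-78-22 + 11 = 1228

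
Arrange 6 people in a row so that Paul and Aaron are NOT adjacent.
Total - adjacent = 6! - (6-1)!×2 = 720 - 240 = 480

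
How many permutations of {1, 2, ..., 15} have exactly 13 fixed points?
Choose the 13 fixed points C(15,13) = 105, derange the rest: !2 = Σ_{j=0}^{2} (-1)^j·2!/j! = 2 - 2 + 1 = 1. Product = 105 × 1 = 105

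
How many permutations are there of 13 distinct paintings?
13! = 6227020800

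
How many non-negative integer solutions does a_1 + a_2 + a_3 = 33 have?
C(33+3-1, 3-1) = C(35, 2) = 595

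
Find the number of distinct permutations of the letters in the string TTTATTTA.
8! / (6! × 2!) = 28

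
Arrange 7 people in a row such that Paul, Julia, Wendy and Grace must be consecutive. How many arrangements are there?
Treat the 4 as one block: (7-4+1)! × 4! = 24 × 24 = 576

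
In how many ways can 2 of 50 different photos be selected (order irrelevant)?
C(50,2) = 50!/(2!×48!) = 1225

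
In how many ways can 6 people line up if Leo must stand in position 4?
Fix one position: (6-1)! = 120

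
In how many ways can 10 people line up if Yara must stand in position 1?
Fix one position: (10-1)! = 362880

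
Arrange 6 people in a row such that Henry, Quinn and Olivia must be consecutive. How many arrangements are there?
Treat the 3 as one block: (6-3+1)! × 3! = 24 × 6 = 144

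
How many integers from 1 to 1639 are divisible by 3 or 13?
⌊1639/3⌋ + ⌊1639/13⌋ - ⌊1639/39⌋ = 546 + 126 - 42 = 630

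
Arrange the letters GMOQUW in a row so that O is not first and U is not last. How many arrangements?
By inclusion-exclusion: 6! - 2×(6-1)! + (6-2)! = 720 - 240 + 24 = 504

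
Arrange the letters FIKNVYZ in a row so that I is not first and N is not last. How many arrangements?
By inclusion-exclusion: 7! - 2×(7-1)! + (7-2)! = 5040 - 1440 + 120 = 3720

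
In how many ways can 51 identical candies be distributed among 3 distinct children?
C(51+3-1, 3-1) = C(53, 2) = 1378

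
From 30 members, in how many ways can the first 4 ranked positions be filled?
P(30,4) = 30!/(30-4)! = 657720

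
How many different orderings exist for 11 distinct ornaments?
11! = 39916800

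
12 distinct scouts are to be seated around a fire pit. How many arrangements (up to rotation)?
Circular: fix one position, arrange the rest. (12-1)! = 39916800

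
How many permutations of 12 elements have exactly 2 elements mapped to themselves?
Choose the 2 fixed points C(12,2) = 66, derange the rest: !10 = Σ_{j=0}^{10} (-1)^j·10!/j! = 3628800 - 3628800 + 1814400 - 604800 + 151200 - 30240 + 5040 - 720 + 90 - 10 + 1 = 1334961. Product = 66 × 1334961 = 88107426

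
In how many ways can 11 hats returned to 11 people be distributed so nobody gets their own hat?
!11 = Σ_{j=0}^{11} (-1)^j·11!/j! = 39916800 - 39916800 + 19958400 - 6652800 + 1663200 - 332640 + 55440 - 7920 + 990 - 110 + 11 - 1 = 14684570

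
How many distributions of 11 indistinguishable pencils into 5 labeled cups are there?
C(11+5-1, 5-1) = C(15, 4) = 1365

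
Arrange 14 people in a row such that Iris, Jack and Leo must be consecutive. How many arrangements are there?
Treat the 3 as one block: (14-3+1)! × 3! = 479001600 × 6 = 2874009600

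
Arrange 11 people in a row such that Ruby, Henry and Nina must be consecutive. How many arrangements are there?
Treat the 3 as one block: (11-3+1)! × 3! = 362880 × 6 = 2177280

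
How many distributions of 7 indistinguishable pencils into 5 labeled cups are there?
C(7+5-1, 5-1) = C(11, 4) = 330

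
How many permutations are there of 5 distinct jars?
5! = 120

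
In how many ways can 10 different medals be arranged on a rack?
10! = 3628800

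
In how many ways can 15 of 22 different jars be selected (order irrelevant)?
C(22,15) = 22!/(15!×7!) = 170544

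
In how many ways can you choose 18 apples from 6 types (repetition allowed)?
C(18+6-1, 6-1) = C(23, 5) = 33649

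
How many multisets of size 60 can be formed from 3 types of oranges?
C(60+3-1, 3-1) = C(62, 2) = 1891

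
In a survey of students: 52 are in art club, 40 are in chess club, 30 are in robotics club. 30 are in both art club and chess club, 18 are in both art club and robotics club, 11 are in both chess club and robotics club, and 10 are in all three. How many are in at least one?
|A∪B∪C| = 52+40+30-30-18-11+10 = 73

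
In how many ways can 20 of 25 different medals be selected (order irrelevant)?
C(25,20) = 25!/(20!×5!) = 53130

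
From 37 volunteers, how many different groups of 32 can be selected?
C(37,32) = 37!/(32!×5!) = 435897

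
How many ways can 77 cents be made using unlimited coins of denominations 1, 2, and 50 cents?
Coefficient of x^77 in 1/(1-x^1) · 1/(1-x^2) · 1/(1-x^50). Case on j = number of 50-cent coins (j = 0..1); remainder r = 77 - 50j is made from {1,2} in ⌊r/2⌋+1 ways. r = 77, 27 → 39 + 14 = 53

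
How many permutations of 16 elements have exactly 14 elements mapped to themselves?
Choose the 14 fixed points C(16,14) = 120, derange the rest: !2 = Σ_{j=0}^{2} (-1)^j·2!/j! = 2 - 2 + 1 = 1. Product = 120 × 1 = 120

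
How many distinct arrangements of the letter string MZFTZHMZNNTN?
12! / (3! × 2! × 1! × 3! × 1! × 2!) = 3326400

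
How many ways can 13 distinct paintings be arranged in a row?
13! = 6227020800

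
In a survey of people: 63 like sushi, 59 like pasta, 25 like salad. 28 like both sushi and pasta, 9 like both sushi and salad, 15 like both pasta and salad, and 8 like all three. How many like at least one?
|A∪B∪C| = 63+59+25-28-9-15+8 = 103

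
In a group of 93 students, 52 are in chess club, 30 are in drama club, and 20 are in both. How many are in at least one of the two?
|A∪B| = |A| + |B| - |A∩B| = 52 + 30 - 20 = 62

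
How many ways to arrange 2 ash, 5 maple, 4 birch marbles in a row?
11! / (2! × 5! × 4!) = 6930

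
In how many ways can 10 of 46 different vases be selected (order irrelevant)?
C(46,10) = 46!/(10!×36!) = 4076350421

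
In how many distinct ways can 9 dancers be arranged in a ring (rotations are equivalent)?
Circular: fix one position, arrange the rest. (9-1)! = 40320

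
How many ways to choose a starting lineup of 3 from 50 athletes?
C(50,3) = 50!/(3!×47!) = 19600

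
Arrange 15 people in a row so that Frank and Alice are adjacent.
Treat as block: (15-1)! × 2! = 87178291200 × 2 = 174356582400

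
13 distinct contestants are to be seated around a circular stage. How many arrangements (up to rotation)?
Circular: fix one position, arrange the rest. (13-1)! = 479001600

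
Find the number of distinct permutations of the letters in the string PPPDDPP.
7! / (2! × 5!) = 21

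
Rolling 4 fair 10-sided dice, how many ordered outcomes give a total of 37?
Coefficient of x^37 in (x + x² + ... + x^10)^4. By inclusion-exclusion on dice exceeding 10: Σ_j (-1)^j C(4,j)·C(37-1-10j, 3) = C(4,0)·C(36,3) - C(4,1)·C(26,3) + C(4,2)·C(16,3) - C(4,3)·C(6,3) = 1·7140 - 4·2600 + 6·560 - 4·20 = 20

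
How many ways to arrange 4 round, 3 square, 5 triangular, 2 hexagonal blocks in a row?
14! / (4! × 3! × 5! × 2!) = 2522520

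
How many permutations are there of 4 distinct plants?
4! = 24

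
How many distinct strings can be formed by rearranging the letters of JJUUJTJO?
8! / (1! × 4! × 1! × 2!) = 840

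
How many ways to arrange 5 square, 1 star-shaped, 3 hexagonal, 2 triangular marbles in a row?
11! / (5! × 1! × 3! × 2!) = 27720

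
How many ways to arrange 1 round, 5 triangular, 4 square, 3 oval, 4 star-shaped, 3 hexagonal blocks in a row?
20! / (1! × 5! × 4! × 3! × 4! × 3!) = 977728752000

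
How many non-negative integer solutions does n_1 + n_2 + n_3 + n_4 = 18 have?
C(18+4-1, 4-1) = C(21, 3) = 1330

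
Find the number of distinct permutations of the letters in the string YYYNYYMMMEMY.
12! / (1! × 6! × 1! × 4!) = 27720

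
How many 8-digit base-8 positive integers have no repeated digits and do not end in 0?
Last digit: 7 nonzero choices. First digit: 6 (nonzero, ≠last). Middle 6: P(6,6) = 720. Total = 30240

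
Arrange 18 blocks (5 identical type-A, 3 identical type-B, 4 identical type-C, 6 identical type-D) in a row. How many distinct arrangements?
18! / (5! × 3! × 4! × 6!) = 514594080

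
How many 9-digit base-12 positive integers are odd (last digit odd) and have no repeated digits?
Last∈{1,3,5,7,9,11}. Last=0: 0. Last nonzero: 6×10×P(10,7) = 36288000. Total = 36288000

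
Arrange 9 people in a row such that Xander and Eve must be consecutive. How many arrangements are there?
Treat the 2 as one block: (9-2+1)! × 2! = 40320 × 2 = 80640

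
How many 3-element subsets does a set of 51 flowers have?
C(51,3) = 51!/(3!×48!) = 20825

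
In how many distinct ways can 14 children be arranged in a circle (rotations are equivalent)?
Circular: fix one position, arrange the rest. (14-1)! = 6227020800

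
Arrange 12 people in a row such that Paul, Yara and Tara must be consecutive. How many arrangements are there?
Treat the 3 as one block: (12-3+1)! × 3! = 3628800 × 6 = 21772800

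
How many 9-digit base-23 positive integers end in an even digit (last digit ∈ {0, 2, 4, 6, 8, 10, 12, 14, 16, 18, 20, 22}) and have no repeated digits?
Last∈{0,2,4,6,8,10,12,14,16,18,20,22}. Last=0: 12893126400. Last nonzero: 11×21×P(21,7) = 135377827200. Total = 148270953600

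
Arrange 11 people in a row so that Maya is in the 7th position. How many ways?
Fix one position: (11-1)! = 3628800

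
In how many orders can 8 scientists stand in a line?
8! = 40320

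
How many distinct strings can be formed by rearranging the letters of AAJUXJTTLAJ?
11! / (1! × 3! × 1! × 1! × 2! × 3!) = 554400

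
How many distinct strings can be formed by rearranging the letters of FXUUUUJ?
7! / (4! × 1! × 1! × 1!) = 210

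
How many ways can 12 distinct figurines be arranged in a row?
12! = 479001600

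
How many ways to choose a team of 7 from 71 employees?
C(71,7) = 71!/(7!×64!) = 1329890705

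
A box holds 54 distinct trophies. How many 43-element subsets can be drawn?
C(54,43) = 54!/(43!×11!) = 95722852680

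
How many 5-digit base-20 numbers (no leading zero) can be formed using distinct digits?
First digit: 19 choices (nonzero). Then descending: 19 × 19 × 18 × 17 × 16 = 1767456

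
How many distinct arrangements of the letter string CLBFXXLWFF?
10! / (1! × 3! × 1! × 2! × 2! × 1!) = 151200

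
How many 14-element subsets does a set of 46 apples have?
C(46,14) = 46!/(14!×32!) = 239877544005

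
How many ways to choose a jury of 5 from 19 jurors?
C(19,5) = 19!/(5!×14!) = 11628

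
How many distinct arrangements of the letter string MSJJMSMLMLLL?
12! / (2! × 4! × 4! × 2!) = 207900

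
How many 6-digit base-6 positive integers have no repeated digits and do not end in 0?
Last digit: 5 nonzero choices. First digit: 4 (nonzero, ≠last). Middle 4: P(4,4) = 24. Total = 480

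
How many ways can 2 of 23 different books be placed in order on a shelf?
P(23,2) = 23!/(23-2)! = 506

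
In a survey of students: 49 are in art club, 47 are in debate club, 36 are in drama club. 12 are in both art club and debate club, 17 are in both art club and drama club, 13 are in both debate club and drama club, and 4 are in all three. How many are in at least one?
|A∪B∪C| = 49+47+36-12-17-13+4 = 94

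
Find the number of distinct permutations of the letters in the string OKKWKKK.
7! / (1! × 1! × 5!) = 42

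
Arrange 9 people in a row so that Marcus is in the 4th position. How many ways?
Fix one position: (9-1)! = 40320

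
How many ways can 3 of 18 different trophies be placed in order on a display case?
P(18,3) = 18!/(18-3)! = 4896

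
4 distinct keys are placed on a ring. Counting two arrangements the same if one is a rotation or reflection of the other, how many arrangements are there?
(4-1)!/2 = 6/2 = 3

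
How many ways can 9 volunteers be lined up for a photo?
9! = 362880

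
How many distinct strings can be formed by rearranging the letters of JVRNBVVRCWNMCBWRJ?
17! / (2! × 2! × 3! × 2! × 1! × 3! × 2! × 2!) = 308756448000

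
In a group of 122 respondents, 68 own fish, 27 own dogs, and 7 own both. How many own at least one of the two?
|A∪B| = |A| + |B| - |A∩B| = 68 + 27 - 7 = 88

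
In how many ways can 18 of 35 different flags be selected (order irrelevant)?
C(35,18) = 35!/(18!×17!) = 4537567650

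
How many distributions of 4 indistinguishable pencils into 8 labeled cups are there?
C(4+8-1, 8-1) = C(11, 7) = 330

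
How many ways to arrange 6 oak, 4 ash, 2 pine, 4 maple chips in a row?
16! / (6! × 4! × 2! × 4!) = 25225200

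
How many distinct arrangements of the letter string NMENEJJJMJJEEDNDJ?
17! / (2! × 6! × 3! × 2! × 4!) = 857656800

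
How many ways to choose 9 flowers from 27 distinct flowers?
C(27,9) = 27!/(9!×18!) = 4686825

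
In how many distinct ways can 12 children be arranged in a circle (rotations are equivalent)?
Circular: fix one position, arrange the rest. (12-1)! = 39916800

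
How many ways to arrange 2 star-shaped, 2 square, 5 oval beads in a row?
9! / (2! × 2! × 5!) = 756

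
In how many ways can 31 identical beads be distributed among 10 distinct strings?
C(31+10-1, 10-1) = C(40, 9) = 273438880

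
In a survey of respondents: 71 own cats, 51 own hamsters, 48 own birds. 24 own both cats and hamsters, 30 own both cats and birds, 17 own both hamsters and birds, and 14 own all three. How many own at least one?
|A∪B∪C| = 71+51+48-24-30-17+14 = 113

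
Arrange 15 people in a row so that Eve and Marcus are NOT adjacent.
Total - adjacent = 15! - (15-1)!×2 = 1307674368000 - 174356582400 = 1133317785600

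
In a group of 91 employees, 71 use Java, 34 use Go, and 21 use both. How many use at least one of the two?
|A∪B| = |A| + |B| - |A∩B| = 71 + 34 - 21 = 84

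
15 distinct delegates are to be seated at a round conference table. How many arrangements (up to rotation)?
Circular: fix one position, arrange the rest. (15-1)! = 87178291200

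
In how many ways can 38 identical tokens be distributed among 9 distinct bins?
C(38+9-1, 9-1) = C(46, 8) = 260932815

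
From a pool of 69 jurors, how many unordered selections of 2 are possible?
C(69,2) = 69!/(2!×67!) = 2346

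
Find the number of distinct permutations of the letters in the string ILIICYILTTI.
11! / (2! × 1! × 2! × 5! × 1!) = 83160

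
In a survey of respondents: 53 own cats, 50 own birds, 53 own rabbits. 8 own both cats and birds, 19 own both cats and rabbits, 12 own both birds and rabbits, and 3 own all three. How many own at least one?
|A∪B∪C| = 53+50+53-8-19-12+3 = 120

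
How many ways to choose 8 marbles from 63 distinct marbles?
C(63,8) = 63!/(8!×55!) = 3872894697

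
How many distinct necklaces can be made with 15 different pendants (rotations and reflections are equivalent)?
(15-1)!/2 = 87178291200/2 = 43589145600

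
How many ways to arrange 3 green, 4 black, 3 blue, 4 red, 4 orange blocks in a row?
18! / (3! × 4! × 3! × 4! × 4!) = 12864852000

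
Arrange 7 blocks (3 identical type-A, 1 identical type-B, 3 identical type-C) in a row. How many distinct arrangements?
7! / (3! × 1! × 3!) = 140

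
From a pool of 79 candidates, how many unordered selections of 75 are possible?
C(79,75) = 79!/(75!×4!) = 1502501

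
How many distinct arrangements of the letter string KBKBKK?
6! / (2! × 4!) = 15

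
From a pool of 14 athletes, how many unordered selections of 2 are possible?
C(14,2) = 14!/(2!×12!) = 91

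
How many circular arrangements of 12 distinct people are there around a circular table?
Circular: fix one position, arrange the rest. (12-1)! = 39916800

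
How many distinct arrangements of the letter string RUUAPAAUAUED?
12! / (1! × 4! × 1! × 4! × 1! × 1!) = 831600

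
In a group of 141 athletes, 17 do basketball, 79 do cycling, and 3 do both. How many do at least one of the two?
|A∪B| = |A| + |B| - |A∩B| = 17 + 79 - 3 = 93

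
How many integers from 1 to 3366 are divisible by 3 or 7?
⌊3366/3⌋ + ⌊3366/7⌋ - ⌊3366/21⌋ = 1122 + 480 - 160 = 1442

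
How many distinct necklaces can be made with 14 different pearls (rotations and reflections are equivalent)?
(14-1)!/2 = 6227020800/2 = 3113510400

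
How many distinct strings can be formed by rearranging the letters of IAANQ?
5! / (1! × 1! × 1! × 2!) = 60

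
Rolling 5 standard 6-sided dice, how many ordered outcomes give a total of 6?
Coefficient of x^6 in (x + x² + ... + x^6)^5. By inclusion-exclusion on dice exceeding 6: Σ_j (-1)^j C(5,j)·C(6-1-6j, 4) = C(5,0)·C(5,4) = 1·5 = 5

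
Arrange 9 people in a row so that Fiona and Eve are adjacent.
Treat as block: (9-1)! × 2! = 40320 × 2 = 80640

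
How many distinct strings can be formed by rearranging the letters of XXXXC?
5! / (1! × 4!) = 5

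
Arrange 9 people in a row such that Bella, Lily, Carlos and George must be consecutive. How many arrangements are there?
Treat the 4 as one block: (9-4+1)! × 4! = 720 × 24 = 17280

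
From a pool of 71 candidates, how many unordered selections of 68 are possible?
C(71,68) = 71!/(68!×3!) = 57155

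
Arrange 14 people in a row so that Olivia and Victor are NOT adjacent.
Total - adjacent = 14! - (14-1)!×2 = 87178291200 - 12454041600 = 74724249600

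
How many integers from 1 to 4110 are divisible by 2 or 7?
⌊4110/2⌋ + ⌊4110/7⌋ - ⌊4110/14⌋ = 2055 + 587 - 293 = 2349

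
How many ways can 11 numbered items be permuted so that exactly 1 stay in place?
Choose the 1 fixed point C(11,1) = 11, derange the rest: !10 = Σ_{j=0}^{10} (-1)^j·10!/j! = 3628800 - 3628800 + 1814400 - 604800 + 151200 - 30240 + 5040 - 720 + 90 - 10 + 1 = 1334961. Product = 11 × 1334961 = 14684571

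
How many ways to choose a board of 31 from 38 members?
C(38,31) = 38!/(31!×7!) = 12620256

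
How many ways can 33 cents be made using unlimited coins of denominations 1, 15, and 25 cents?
Coefficient of x^33 in 1/(1-x^1) · 1/(1-x^15) · 1/(1-x^25). Case on j = number of 25-cent coins (j = 0..1); remainder r = 33 - 25j is made from {1,15} in ⌊r/15⌋+1 ways. r = 33, 8 → 3 + 1 = 4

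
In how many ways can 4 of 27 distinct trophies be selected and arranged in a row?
P(27,4) = 27!/(27-4)! = 421200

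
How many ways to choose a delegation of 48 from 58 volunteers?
C(58,48) = 58!/(48!×10!) = 52179482355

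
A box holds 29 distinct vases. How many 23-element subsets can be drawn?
C(29,23) = 29!/(23!×6!) = 475020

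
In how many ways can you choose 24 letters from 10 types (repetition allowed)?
C(24+10-1, 10-1) = C(33, 9) = 38567100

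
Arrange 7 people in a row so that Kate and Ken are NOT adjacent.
Total - adjacent = 7! - (7-1)!×2 = 5040 - 1440 = 3600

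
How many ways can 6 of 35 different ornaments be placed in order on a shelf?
P(35,6) = 35!/(35-6)! = 1168675200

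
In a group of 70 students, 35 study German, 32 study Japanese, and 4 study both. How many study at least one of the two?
|A∪B| = |A| + |B| - |A∩B| = 35 + 32 - 4 = 63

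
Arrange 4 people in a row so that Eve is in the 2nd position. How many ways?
Fix one position: (4-1)! = 6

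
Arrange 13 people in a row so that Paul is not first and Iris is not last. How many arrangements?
By inclusion-exclusion: 13! - 2×(13-1)! + (13-2)! = 6227020800 - 958003200 + 39916800 = 5308934400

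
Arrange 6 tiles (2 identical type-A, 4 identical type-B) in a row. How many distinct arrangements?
6! / (2! × 4!) = 15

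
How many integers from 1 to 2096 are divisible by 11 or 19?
⌊2096/11⌋ + ⌊2096/19⌋ - ⌊2096/209⌋ = 190 + 110 - 10 = 290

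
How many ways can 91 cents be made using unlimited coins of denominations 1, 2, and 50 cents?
Coefficient of x^91 in 1/(1-x^1) · 1/(1-x^2) · 1/(1-x^50). Case on j = number of 50-cent coins (j = 0..1); remainder r = 91 - 50j is made from {1,2} in ⌊r/2⌋+1 ways. r = 91, 41 → 46 + 21 = 67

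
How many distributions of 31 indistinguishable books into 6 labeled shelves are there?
C(31+6-1, 6-1) = C(36, 5) = 376992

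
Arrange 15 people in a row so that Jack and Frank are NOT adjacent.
Total - adjacent = 15! - (15-1)!×2 = 1307674368000 - 174356582400 = 1133317785600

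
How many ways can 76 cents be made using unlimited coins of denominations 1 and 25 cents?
Coefficient of x^76 in 1/(1-x^1) · 1/(1-x^25). Use j coins of 25 for j = 0..⌊76/25⌋ = 3, the rest in 1s: 3 + 1 = 4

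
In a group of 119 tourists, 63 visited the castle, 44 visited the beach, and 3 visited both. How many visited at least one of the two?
|A∪B| = |A| + |B| - |A∩B| = 63 + 44 - 3 = 104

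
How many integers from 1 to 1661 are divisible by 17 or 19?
⌊1661/17⌋ + ⌊1661/19⌋ - ⌊1661/323⌋ = 97 + 87 - 5 = 179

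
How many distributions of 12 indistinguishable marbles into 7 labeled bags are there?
C(12+7-1, 7-1) = C(18, 6) = 18564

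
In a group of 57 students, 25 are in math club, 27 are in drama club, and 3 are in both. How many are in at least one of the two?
|A∪B| = |A| + |B| - |A∩B| = 25 + 27 - 3 = 49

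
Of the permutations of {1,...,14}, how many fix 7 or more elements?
Exactly j fixed points: C(14,j)·!(14-j); sum over j ≥ 7 (derangement numbers via !m = (m-1)·(!(m-1) + !(m-2)): !0..!7 = 1, 0, 1, 2, 9, 44, 265, 1854). Σ_{j=7}^{14} C(14,j)·!(14-j) = C(14,7)·!7 + C(14,8)·!6 + C(14,9)·!5 + C(14,10)·!4 + C(14,11)·!3 + C(14,12)·!2 + C(14,13)·!1 + C(14,14)·!0 = 3432·1854 + 3003·265 + 2002·44 + 1001·9 + 364·2 + 91·1 + 14·0 + 1·1 = 7256640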